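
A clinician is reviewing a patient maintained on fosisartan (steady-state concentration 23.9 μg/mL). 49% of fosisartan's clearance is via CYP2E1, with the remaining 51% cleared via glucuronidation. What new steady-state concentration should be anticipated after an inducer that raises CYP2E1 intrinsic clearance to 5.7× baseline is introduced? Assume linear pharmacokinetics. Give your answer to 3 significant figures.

7.24 μg/mL

The CYP2E1 pathway (49% of clearance) increases to 5.7× activity: 0.49 × 5.7 = 2.793.
The remaining 51% of clearance is unaffected.
Relative clearance = 2.793 + 0.51 = 3.303.
With dosing unchanged, steady-state concentration scales as 1/CL: 23.9 / 3.303 = 7.24 μg/mL.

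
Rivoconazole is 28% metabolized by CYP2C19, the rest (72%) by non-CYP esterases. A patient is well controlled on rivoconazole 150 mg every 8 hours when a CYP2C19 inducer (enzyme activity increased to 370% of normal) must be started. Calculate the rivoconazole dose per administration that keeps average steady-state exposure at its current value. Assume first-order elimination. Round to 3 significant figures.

263 mg

CYP2C19: 0.28 × 3.7 = 1.036
Other: 0.72 (unchanged)
Relative clearance = 1.036 + 0.72 = 1.756.
Exposure is unchanged when dose changes in proportion to clearance. New dose = 150 mg × 1.756 = 263 mg.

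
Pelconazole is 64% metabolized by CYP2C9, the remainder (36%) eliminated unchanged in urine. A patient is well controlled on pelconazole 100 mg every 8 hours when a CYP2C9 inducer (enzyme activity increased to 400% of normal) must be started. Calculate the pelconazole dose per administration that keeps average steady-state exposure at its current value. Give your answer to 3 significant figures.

292 mg

The CYP2C9 pathway (64% of clearance) increases to 4× activity: 0.64 × 4 = 2.56.
Non-CYP routes (36%) are unchanged.
CL_new/CL_old = 2.56 + 0.36 = 2.92.
Exposure is unchanged when dose changes in proportion to clearance. New dose = 100 mg × 2.92 = 292 mg.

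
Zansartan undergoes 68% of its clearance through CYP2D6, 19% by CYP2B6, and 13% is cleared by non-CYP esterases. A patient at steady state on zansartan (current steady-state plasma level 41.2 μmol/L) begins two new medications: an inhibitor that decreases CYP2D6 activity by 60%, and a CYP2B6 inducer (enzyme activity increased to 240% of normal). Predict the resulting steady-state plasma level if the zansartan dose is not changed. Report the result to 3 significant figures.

CYP2D6: 0.68 × 0.4 = 0.272
CYP2B6: 0.19 × 2.4 = 0.456
Other: 0.13 (unchanged)
CL_new/CL_old = 0.272 + 0.456 + 0.13 = 0.858.
Dividing the baseline by the relative clearance: 41.2 / 0.858 = 48.0 μmol/L.

48.0 μmol/L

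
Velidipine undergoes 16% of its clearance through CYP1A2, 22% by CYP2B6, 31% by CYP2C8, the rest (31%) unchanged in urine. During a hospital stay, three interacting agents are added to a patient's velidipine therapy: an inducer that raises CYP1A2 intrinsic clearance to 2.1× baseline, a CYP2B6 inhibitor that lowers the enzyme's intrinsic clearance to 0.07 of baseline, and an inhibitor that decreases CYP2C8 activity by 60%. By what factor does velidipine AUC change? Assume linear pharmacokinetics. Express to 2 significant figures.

1.3

The CYP1A2 pathway (16% of clearance) is boosted to 2.1× activity: 0.16 × 2.1 = 0.336.
The CYP2B6 pathway (22% of clearance) drops to 0.07× activity: 0.22 × 0.07 = 0.0154.
The CYP2C8 pathway (31% of clearance) drops to 0.4× activity: 0.31 × 0.4 = 0.124.
The remaining 31% of clearance is unaffected.
New clearance relative to baseline: 0.336 + 0.0154 + 0.124 + 0.31 = 0.7854.
Because AUC varies inversely with clearance, the combined effect is 1 / 0.7854 = 1.3.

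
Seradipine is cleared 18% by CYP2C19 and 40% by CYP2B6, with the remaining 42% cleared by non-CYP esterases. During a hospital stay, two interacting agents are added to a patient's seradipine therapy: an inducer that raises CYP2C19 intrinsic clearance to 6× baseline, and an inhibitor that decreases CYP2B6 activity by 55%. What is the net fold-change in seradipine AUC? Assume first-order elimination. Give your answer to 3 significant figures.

CYP2C19: 0.18 × 6 = 1.08
CYP2B6: 0.4 × 0.45 = 0.18
Other: 0.42 (unchanged)
Relative clearance = 1.08 + 0.18 + 0.42 = 1.68.
AUC ∝ 1/CL: fold-change = 1 / 1.68 = 0.595.

0.595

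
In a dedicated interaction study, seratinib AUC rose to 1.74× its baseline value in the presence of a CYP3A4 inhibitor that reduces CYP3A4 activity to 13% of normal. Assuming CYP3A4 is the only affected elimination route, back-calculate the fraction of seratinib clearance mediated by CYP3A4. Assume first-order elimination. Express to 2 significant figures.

0.49

Let x = fm,CYP3A4. Because AUC ∝ 1/CL, relative clearance fell to 1/1.74 = 0.5747.
Only the CYP3A4 route changed, so 0.5747 = x·0.13 + (1 − x), giving x = 0.49.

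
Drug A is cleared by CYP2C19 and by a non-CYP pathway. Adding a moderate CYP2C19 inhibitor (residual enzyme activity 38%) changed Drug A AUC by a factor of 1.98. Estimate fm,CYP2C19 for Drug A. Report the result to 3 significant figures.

CL'/CL = 1 / 1.98 = 0.5051
0.38·fm + (1 − fm) = 0.5051
fm = (0.5051 − 1) / (0.38 − 1) = 0.798

0.798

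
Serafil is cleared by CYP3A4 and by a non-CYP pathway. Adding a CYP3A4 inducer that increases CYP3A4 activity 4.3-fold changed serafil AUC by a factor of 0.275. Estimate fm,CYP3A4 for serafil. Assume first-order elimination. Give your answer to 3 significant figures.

Call the CYP3A4 fraction fm. After the interaction, CL_new/CL_old = fm × 4.3 + (1 − fm).
AUC ratio = 1 / (new CL fraction), so new CL fraction = 1 / 0.275 = 3.636.
fm × 4.3 + 1 − fm = 3.636  ⇒  fm × (4.3 − 1) = 2.636  ⇒  fm = 0.799.

0.799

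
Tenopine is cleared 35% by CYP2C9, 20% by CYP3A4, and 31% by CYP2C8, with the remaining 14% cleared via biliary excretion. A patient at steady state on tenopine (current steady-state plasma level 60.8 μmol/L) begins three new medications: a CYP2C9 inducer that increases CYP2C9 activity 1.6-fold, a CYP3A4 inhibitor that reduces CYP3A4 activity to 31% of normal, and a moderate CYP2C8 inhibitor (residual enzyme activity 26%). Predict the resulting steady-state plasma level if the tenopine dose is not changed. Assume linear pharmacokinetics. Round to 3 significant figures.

72.2 μmol/L

CYP2C9: 0.35 × 1.6 = 0.56
CYP3A4: 0.2 × 0.31 = 0.062
CYP2C8: 0.31 × 0.26 = 0.0806
Other: 0.14 (unchanged)
CL_new/CL_old = 0.56 + 0.062 + 0.0806 + 0.14 = 0.8426.
Steady-state plasma level ∝ 1/CL: new value = 60.8 / 0.8426 = 72.2 μmol/L.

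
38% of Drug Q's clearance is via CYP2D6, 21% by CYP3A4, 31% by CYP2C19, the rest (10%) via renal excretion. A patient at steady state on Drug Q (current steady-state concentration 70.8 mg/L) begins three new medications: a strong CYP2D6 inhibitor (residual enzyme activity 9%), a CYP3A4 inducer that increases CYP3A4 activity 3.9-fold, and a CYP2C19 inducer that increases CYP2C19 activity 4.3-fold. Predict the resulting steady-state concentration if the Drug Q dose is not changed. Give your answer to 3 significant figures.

31.0 mg/L

The CYP2D6 pathway (38% of clearance) drops to 0.09× activity: 0.38 × 0.09 = 0.0342.
The CYP3A4 pathway (21% of clearance) increases to 3.9× activity: 0.21 × 3.9 = 0.819.
The CYP2C19 pathway (31% of clearance) is boosted to 4.3× activity: 0.31 × 4.3 = 1.333.
The remaining 10% of clearance is unaffected.
New clearance relative to baseline: 0.0342 + 0.819 + 1.333 + 0.1 = 2.2862.
Dividing the baseline by the relative clearance: 70.8 / 2.2862 = 31.0 mg/L.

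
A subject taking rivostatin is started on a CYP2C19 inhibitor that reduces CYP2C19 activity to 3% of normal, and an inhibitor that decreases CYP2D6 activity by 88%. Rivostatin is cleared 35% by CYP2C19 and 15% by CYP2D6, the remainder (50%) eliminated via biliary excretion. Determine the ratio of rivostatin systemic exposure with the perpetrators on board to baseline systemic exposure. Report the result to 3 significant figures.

The CYP2C19 pathway (35% of clearance) falls to 0.03× activity: 0.35 × 0.03 = 0.0105.
The CYP2D6 pathway (15% of clearance) drops to 0.12× activity: 0.15 × 0.12 = 0.018.
Non-CYP routes (50%) are unchanged.
New clearance relative to baseline: 0.0105 + 0.018 + 0.5 = 0.5285.
Systemic exposure ∝ 1/CL: fold-change = 1 / 0.5285 = 1.89.

1.89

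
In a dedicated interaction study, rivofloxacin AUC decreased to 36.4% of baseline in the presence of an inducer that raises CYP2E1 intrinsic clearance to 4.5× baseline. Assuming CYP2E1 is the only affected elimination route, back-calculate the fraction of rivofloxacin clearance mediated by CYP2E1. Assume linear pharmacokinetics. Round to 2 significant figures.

Call the CYP2E1 fraction fm. After the interaction, CL_new/CL_old = fm × 4.5 + (1 − fm).
AUC ratio = 1 / (new CL fraction), so new CL fraction = 1 / 0.364 = 2.747.
fm × 4.5 + 1 − fm = 2.747  ⇒  fm × (4.5 − 1) = 1.747  ⇒  fm = 0.50.

0.50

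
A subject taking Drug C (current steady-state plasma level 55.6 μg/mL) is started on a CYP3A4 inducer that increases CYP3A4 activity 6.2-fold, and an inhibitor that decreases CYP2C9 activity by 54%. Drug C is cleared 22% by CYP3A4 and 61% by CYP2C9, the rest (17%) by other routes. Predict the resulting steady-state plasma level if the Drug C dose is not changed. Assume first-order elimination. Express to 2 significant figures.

CYP3A4: 0.22 × 6.2 = 1.364
CYP2C9: 0.61 × 0.46 = 0.2806
Other: 0.17 (unchanged)
Relative clearance = 1.364 + 0.2806 + 0.17 = 1.8146.
Dividing the baseline by the relative clearance: 55.6 / 1.8146 = 31 μg/mL.

31 μg/mL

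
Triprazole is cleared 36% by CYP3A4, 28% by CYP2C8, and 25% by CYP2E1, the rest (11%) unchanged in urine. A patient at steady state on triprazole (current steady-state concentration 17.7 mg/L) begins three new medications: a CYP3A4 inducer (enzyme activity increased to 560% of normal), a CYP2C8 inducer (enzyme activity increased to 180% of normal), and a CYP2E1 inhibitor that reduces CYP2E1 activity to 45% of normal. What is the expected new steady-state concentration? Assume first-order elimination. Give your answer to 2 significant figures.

The CYP3A4 pathway (36% of clearance) rises to 5.6× activity: 0.36 × 5.6 = 2.016.
The CYP2C8 pathway (28% of clearance) increases to 1.8× activity: 0.28 × 1.8 = 0.504.
The CYP2E1 pathway (25% of clearance) is reduced to 0.45× activity: 0.25 × 0.45 = 0.1125.
The remaining 11% of clearance is unaffected.
Relative clearance = 2.016 + 0.504 + 0.1125 + 0.11 = 2.7425.
New steady-state concentration = 17.7 / 2.7425 = 6.5 mg/L (concentration scales inversely with clearance).

6.5 mg/L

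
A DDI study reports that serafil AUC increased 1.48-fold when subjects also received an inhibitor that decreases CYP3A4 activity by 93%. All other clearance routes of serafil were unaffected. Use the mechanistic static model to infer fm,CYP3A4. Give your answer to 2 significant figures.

0.35

CL'/CL = 1 / 1.48 = 0.6757
0.07·fm + (1 − fm) = 0.6757
fm = (0.6757 − 1) / (0.07 − 1) = 0.35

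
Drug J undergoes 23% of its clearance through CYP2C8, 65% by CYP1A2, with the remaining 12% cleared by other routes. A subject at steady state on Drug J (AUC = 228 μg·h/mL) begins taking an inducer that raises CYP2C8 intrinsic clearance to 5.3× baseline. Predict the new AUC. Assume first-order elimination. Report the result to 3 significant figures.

115 μg·h/mL

CYP2C8: 0.23 × 5.3 = 1.219
CYP1A2: 0.65 (unchanged)
Other: 0.12 (unchanged)
CL_new/CL_old = 1.219 + 0.65 + 0.12 = 1.989.
New AUC = baseline ÷ relative clearance = 228 / 1.989 = 115 μg·h/mL.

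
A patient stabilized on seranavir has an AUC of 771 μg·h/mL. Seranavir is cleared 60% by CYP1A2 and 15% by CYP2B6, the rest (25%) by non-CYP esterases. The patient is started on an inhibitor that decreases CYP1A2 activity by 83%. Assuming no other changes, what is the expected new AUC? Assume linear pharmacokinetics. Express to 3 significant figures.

1.54 × 10³ μg·h/mL

CYP1A2: 0.6 × 0.17 = 0.102
CYP2B6: 0.15 (unchanged)
Other: 0.25 (unchanged)
CL_new/CL_old = 0.102 + 0.15 + 0.25 = 0.502.
With dosing unchanged, AUC scales as 1/CL: 771 / 0.502 = 1.54 × 10³ μg·h/mL.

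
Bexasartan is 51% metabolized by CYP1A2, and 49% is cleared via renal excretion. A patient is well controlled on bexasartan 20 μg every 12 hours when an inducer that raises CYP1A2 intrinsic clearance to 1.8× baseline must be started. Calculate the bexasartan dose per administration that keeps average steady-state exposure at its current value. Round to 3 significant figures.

The CYP1A2 pathway (51% of clearance) rises to 1.8× activity: 0.51 × 1.8 = 0.918.
The remaining 49% of clearance is unaffected.
Relative clearance = 0.918 + 0.49 = 1.408.
To maintain the same steady-state level, dose must scale with clearance: new dose = 20 × 1.408 = 28.2 μg.

28.2 μg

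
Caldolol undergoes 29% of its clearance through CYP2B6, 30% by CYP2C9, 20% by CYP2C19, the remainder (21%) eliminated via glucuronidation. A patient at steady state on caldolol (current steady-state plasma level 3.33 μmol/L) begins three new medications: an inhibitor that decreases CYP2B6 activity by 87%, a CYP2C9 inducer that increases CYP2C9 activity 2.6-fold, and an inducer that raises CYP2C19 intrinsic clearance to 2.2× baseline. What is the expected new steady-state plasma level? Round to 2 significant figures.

The CYP2B6 pathway (29% of clearance) drops to 0.13× activity: 0.29 × 0.13 = 0.0377.
The CYP2C9 pathway (30% of clearance) increases to 2.6× activity: 0.3 × 2.6 = 0.78.
The CYP2C19 pathway (20% of clearance) increases to 2.2× activity: 0.2 × 2.2 = 0.44.
The remaining 21% of clearance is unaffected.
New clearance relative to baseline: 0.0377 + 0.78 + 0.44 + 0.21 = 1.4677.
New steady-state plasma level = 3.33 / 1.4677 = 2.3 μmol/L (concentration scales inversely with clearance).

2.3 μmol/L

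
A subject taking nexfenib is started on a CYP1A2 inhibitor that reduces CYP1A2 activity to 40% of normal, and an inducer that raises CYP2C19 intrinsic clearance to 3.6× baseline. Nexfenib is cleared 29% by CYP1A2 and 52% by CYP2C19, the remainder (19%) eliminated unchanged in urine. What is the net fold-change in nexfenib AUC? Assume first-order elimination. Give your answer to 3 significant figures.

CYP1A2: 0.29 × 0.4 = 0.116
CYP2C19: 0.52 × 3.6 = 1.872
Other: 0.19 (unchanged)
CL_new/CL_old = 0.116 + 1.872 + 0.19 = 2.178.
AUC ∝ 1/CL: fold-change = 1 / 2.178 = 0.459.

0.459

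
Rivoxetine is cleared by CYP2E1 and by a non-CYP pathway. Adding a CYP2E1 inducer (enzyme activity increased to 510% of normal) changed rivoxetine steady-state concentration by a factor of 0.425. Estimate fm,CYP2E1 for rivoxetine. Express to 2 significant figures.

0.33

CL'/CL = 1 / 0.425 = 2.353
5.1·fm + (1 − fm) = 2.353
fm = (2.353 − 1) / (5.1 − 1) = 0.33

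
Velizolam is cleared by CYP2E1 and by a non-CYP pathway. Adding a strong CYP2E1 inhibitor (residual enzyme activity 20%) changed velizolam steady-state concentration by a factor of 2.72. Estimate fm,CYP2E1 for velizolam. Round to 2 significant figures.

CL'/CL = 1 / 2.72 = 0.3676
0.2·fm + (1 − fm) = 0.3676
fm = (0.3676 − 1) / (0.2 − 1) = 0.79

0.79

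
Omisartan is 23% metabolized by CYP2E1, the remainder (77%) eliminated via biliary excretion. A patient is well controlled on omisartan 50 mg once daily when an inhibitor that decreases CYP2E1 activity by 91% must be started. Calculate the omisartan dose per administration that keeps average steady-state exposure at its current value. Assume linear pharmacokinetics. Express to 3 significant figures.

39.5 mg

CYP2E1: 0.23 × 0.09 = 0.0207
Other: 0.77 (unchanged)
Relative clearance = 0.0207 + 0.77 = 0.7907.
Css,avg = (dose rate)/CL, so holding Css fixed requires dose ∝ CL: 50 × 0.7907 = 39.5 mg.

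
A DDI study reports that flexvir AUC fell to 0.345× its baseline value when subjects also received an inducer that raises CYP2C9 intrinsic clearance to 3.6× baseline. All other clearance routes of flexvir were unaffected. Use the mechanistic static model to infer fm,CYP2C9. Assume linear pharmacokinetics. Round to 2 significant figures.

0.73

Let x = fm,CYP2C9. Because AUC ∝ 1/CL, relative clearance rose to 1/0.345 = 2.899.
Only the CYP2C9 route changed, so 2.899 = x·3.6 + (1 − x), giving x = 0.73.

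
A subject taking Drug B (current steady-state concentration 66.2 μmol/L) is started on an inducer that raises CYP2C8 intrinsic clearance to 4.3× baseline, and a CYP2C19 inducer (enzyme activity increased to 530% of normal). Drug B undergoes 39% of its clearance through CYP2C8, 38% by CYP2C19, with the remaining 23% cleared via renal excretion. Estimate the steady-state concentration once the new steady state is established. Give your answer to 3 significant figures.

The CYP2C8 pathway (39% of clearance) is boosted to 4.3× activity: 0.39 × 4.3 = 1.677.
The CYP2C19 pathway (38% of clearance) rises to 5.3× activity: 0.38 × 5.3 = 2.014.
The remaining 23% of clearance is unaffected.
New clearance relative to baseline: 1.677 + 2.014 + 0.23 = 3.921.
Steady-state concentration ∝ 1/CL: new value = 66.2 / 3.921 = 16.9 μmol/L.

16.9 μmol/L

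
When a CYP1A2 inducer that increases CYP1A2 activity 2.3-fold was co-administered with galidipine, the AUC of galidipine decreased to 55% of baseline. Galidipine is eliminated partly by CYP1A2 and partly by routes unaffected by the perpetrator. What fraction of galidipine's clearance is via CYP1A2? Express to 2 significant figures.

0.63

Let x = fm,CYP1A2. Because AUC ∝ 1/CL, relative clearance rose to 1/0.550 = 1.818.
Only the CYP1A2 route changed, so 1.818 = x·2.3 + (1 − x), giving x = 0.63.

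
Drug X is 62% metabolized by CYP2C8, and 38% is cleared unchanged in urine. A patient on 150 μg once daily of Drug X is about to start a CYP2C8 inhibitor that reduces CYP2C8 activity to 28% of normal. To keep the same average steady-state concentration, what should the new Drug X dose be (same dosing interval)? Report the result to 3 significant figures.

83.0 μg

The CYP2C8 pathway (62% of clearance) is reduced to 0.28× activity: 0.62 × 0.28 = 0.1736.
Non-CYP routes (38%) are unchanged.
Relative clearance = 0.1736 + 0.38 = 0.5536.
Css,avg = (dose rate)/CL, so holding Css fixed requires dose ∝ CL: 150 × 0.5536 = 83.0 μg.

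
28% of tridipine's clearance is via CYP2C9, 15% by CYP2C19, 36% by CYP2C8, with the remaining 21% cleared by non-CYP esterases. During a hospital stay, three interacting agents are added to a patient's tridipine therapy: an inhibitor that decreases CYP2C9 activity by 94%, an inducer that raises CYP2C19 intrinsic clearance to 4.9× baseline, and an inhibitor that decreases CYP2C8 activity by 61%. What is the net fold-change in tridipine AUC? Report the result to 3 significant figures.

0.907

The CYP2C9 pathway (28% of clearance) drops to 0.06× activity: 0.28 × 0.06 = 0.0168.
The CYP2C19 pathway (15% of clearance) is boosted to 4.9× activity: 0.15 × 4.9 = 0.735.
The CYP2C8 pathway (36% of clearance) is reduced to 0.39× activity: 0.36 × 0.39 = 0.1404.
The remaining 21% of clearance is unaffected.
CL_new/CL_old = 0.0168 + 0.735 + 0.1404 + 0.21 = 1.1022.
Because AUC varies inversely with clearance, the combined effect is 1 / 1.1022 = 0.907.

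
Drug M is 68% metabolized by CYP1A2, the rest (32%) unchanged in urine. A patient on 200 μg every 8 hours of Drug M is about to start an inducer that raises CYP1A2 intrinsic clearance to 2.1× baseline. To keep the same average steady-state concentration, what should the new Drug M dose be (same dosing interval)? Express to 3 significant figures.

350 μg

The CYP1A2 pathway (68% of clearance) is boosted to 2.1× activity: 0.68 × 2.1 = 1.428.
The remaining 32% of clearance is unaffected.
New clearance relative to baseline: 1.428 + 0.32 = 1.748.
Css,avg = (dose rate)/CL, so holding Css fixed requires dose ∝ CL: 200 × 1.748 = 350 μg.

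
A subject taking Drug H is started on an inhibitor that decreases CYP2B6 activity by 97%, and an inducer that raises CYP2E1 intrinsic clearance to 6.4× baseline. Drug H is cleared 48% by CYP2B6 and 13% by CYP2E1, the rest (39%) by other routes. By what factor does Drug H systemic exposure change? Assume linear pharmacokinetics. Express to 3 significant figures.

0.809

The CYP2B6 pathway (48% of clearance) drops to 0.03× activity: 0.48 × 0.03 = 0.0144.
The CYP2E1 pathway (13% of clearance) rises to 6.4× activity: 0.13 × 6.4 = 0.832.
Non-CYP routes (39%) are unchanged.
Relative clearance = 0.0144 + 0.832 + 0.39 = 1.2364.
Net systemic exposure ratio = 1 / 1.2364 = 0.809.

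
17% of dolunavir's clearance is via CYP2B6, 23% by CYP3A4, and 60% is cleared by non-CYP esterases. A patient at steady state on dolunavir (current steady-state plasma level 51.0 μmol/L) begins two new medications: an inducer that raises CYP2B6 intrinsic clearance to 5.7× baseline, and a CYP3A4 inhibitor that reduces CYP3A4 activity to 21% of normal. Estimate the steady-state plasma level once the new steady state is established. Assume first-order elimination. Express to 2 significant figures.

32 μmol/L

The CYP2B6 pathway (17% of clearance) rises to 5.7× activity: 0.17 × 5.7 = 0.969.
The CYP3A4 pathway (23% of clearance) is reduced to 0.21× activity: 0.23 × 0.21 = 0.0483.
Non-CYP routes (60%) are unchanged.
Relative clearance = 0.969 + 0.0483 + 0.6 = 1.6173.
Steady-state plasma level ∝ 1/CL: new value = 51.0 / 1.6173 = 32 μmol/L.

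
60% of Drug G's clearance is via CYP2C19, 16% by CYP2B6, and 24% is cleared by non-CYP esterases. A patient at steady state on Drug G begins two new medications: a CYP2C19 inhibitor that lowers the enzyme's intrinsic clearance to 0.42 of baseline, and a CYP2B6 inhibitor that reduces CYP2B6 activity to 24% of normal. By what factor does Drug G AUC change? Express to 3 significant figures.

1.89

The CYP2C19 pathway (60% of clearance) drops to 0.42× activity: 0.6 × 0.42 = 0.252.
The CYP2B6 pathway (16% of clearance) drops to 0.24× activity: 0.16 × 0.24 = 0.0384.
The remaining 24% of clearance is unaffected.
New clearance relative to baseline: 0.252 + 0.0384 + 0.24 = 0.5304.
Because AUC varies inversely with clearance, the combined effect is 1 / 0.5304 = 1.89.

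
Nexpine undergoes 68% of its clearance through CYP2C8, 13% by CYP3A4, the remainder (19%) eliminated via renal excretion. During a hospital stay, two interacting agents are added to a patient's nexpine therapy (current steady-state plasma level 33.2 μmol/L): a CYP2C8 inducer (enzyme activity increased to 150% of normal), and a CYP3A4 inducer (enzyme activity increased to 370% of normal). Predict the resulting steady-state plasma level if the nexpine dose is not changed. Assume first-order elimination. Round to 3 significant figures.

The CYP2C8 pathway (68% of clearance) increases to 1.5× activity: 0.68 × 1.5 = 1.02.
The CYP3A4 pathway (13% of clearance) is boosted to 3.7× activity: 0.13 × 3.7 = 0.481.
Non-CYP routes (19%) are unchanged.
Relative clearance = 1.02 + 0.481 + 0.19 = 1.691.
Dividing the baseline by the relative clearance: 33.2 / 1.691 = 19.6 μmol/L.

19.6 μmol/L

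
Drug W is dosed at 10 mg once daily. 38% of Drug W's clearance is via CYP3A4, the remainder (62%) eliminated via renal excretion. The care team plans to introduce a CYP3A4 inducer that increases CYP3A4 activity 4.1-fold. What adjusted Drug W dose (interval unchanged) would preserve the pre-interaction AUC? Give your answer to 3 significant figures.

CYP3A4: 0.38 × 4.1 = 1.558
Other: 0.62 (unchanged)
CL_new/CL_old = 1.558 + 0.62 = 2.178.
Exposure is unchanged when dose changes in proportion to clearance. New dose = 10 mg × 2.178 = 21.8 mg.

21.8 mg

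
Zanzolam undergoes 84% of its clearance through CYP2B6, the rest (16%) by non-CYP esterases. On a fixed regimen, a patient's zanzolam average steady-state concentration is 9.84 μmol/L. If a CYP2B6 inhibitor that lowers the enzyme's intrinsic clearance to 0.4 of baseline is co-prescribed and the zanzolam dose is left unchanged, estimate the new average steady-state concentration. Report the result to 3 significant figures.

19.8 μmol/L

CYP2B6: 0.84 × 0.4 = 0.336
Other: 0.16 (unchanged)
Relative clearance = 0.336 + 0.16 = 0.496.
With dosing unchanged, average steady-state concentration scales as 1/CL: 9.84 / 0.496 = 19.8 μmol/L.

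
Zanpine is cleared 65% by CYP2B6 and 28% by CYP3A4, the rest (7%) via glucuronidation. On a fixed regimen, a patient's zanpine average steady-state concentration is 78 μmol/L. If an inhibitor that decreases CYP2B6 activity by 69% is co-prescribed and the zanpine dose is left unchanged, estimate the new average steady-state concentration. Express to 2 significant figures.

1.4 × 10² μmol/L

CYP2B6: 0.65 × 0.31 = 0.2015
CYP3A4: 0.28 (unchanged)
Other: 0.07 (unchanged)
New clearance relative to baseline: 0.2015 + 0.28 + 0.07 = 0.5515.
With dosing unchanged, average steady-state concentration scales as 1/CL: 78 / 0.5515 = 1.4 × 10² μmol/L.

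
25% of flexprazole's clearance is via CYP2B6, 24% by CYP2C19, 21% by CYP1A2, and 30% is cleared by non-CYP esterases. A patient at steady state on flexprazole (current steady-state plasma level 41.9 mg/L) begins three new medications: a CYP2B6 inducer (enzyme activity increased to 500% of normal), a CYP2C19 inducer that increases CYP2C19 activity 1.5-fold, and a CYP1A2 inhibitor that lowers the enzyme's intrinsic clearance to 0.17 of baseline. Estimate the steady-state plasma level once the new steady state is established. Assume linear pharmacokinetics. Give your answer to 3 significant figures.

CYP2B6: 0.25 × 5 = 1.25
CYP2C19: 0.24 × 1.5 = 0.36
CYP1A2: 0.21 × 0.17 = 0.0357
Other: 0.3 (unchanged)
Relative clearance = 1.25 + 0.36 + 0.0357 + 0.3 = 1.9457.
New steady-state plasma level = 41.9 / 1.9457 = 21.5 mg/L (concentration scales inversely with clearance).

21.5 mg/L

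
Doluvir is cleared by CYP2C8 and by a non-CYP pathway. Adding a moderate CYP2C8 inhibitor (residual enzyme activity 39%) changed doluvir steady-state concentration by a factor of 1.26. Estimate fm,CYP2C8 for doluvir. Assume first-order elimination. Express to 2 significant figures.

Let fm be the CYP2C8 fraction. New clearance relative to baseline = fm × 0.39 + (1 − fm).
Steady-state concentration ratio = 1 / (new CL fraction), so new CL fraction = 1 / 1.26 = 0.7937.
fm × 0.39 + 1 − fm = 0.7937  ⇒  fm × (0.39 − 1) = −0.2063  ⇒  fm = 0.34.

0.34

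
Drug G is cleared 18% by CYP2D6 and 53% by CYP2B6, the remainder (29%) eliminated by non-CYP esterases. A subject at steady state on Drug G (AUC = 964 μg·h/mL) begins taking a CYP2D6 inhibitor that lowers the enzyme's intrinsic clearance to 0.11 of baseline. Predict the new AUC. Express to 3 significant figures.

1.15 × 10³ μg·h/mL

The CYP2D6 pathway (18% of clearance) is reduced to 0.11× activity: 0.18 × 0.11 = 0.0198.
CYP2B6 (53%) and the residual 29% are unaffected.
Relative clearance = 0.0198 + 0.53 + 0.29 = 0.8398.
With dosing unchanged, AUC scales as 1/CL: 964 / 0.8398 = 1.15 × 10³ μg·h/mL.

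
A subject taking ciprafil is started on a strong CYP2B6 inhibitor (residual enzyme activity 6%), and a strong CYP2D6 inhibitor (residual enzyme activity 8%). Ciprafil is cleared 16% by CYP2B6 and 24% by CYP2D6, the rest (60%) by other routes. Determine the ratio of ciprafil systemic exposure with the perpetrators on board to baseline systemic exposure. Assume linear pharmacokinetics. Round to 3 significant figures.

1.59

The CYP2B6 pathway (16% of clearance) is reduced to 0.06× activity: 0.16 × 0.06 = 0.0096.
The CYP2D6 pathway (24% of clearance) falls to 0.08× activity: 0.24 × 0.08 = 0.0192.
Non-CYP routes (60%) are unchanged.
New clearance relative to baseline: 0.0096 + 0.0192 + 0.6 = 0.6288.
Systemic exposure ∝ 1/CL: fold-change = 1 / 0.6288 = 1.59.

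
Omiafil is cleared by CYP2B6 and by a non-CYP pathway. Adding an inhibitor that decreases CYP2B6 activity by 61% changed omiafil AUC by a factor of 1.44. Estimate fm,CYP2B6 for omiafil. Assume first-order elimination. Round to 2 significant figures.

0.50

Let x = fm,CYP2B6. Because AUC ∝ 1/CL, relative clearance fell to 1/1.44 = 0.6944.
Setting x·0.39 + (1 − x) = 0.6944 and solving: x = (0.6944 − 1)/(0.39 − 1) = 0.50.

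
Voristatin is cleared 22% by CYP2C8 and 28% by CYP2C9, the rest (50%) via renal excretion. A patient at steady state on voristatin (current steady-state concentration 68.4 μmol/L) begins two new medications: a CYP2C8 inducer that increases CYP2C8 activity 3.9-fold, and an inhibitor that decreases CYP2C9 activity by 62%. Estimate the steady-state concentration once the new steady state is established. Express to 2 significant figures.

The CYP2C8 pathway (22% of clearance) rises to 3.9× activity: 0.22 × 3.9 = 0.858.
The CYP2C9 pathway (28% of clearance) drops to 0.38× activity: 0.28 × 0.38 = 0.1064.
The remaining 50% of clearance is unaffected.
New clearance relative to baseline: 0.858 + 0.1064 + 0.5 = 1.4644.
Steady-state concentration ∝ 1/CL: new value = 68.4 / 1.4644 = 47 μmol/L.

47 μmol/L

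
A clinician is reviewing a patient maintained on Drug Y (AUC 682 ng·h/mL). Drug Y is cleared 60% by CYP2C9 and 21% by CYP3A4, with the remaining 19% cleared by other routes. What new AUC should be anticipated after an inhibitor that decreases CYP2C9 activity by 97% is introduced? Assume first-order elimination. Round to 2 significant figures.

CYP2C9: 0.6 × 0.03 = 0.018
CYP3A4: 0.21 (unchanged)
Other: 0.19 (unchanged)
Relative clearance = 0.018 + 0.21 + 0.19 = 0.418.
AUC ∝ 1/CL, so new value = 682 / 0.418 = 1.6 × 10³ ng·h/mL.

1.6 × 10³ ng·h/mL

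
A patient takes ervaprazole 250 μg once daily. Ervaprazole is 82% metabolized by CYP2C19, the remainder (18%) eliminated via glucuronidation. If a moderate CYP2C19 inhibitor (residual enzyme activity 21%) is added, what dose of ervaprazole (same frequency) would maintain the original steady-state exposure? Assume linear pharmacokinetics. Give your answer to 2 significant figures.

CYP2C19: 0.82 × 0.21 = 0.1722
Other: 0.18 (unchanged)
New clearance relative to baseline: 0.1722 + 0.18 = 0.3522.
To maintain the same steady-state level, dose must scale with clearance: new dose = 250 × 0.3522 = 88 μg.

88 μg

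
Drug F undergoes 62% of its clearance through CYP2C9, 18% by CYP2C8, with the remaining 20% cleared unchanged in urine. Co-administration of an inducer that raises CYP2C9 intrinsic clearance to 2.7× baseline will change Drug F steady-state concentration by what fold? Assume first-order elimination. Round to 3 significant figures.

The CYP2C9 pathway (62% of clearance) rises to 2.7× activity: 0.62 × 2.7 = 1.674.
CYP2C8 (18%) and the residual 20% are unaffected.
Relative clearance = 1.674 + 0.18 + 0.2 = 2.054.
Steady-state concentration ratio = CL_old/CL_new = 1 / 2.054 = 0.487.

0.487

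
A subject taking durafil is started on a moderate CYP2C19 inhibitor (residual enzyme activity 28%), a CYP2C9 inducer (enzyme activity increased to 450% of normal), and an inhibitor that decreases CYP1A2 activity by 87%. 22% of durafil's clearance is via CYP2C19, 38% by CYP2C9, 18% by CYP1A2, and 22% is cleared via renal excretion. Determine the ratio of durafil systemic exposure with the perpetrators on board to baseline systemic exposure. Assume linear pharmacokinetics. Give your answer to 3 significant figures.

The CYP2C19 pathway (22% of clearance) is reduced to 0.28× activity: 0.22 × 0.28 = 0.0616.
The CYP2C9 pathway (38% of clearance) rises to 4.5× activity: 0.38 × 4.5 = 1.71.
The CYP1A2 pathway (18% of clearance) is reduced to 0.13× activity: 0.18 × 0.13 = 0.0234.
The remaining 22% of clearance is unaffected.
CL_new/CL_old = 0.0616 + 1.71 + 0.0234 + 0.22 = 2.015.
Net systemic exposure ratio = 1 / 2.015 = 0.496.

0.496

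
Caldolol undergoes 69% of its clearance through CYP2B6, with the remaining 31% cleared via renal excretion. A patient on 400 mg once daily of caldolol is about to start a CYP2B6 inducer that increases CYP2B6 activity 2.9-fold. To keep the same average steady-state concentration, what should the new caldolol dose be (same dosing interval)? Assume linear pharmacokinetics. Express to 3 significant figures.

The CYP2B6 pathway (69% of clearance) increases to 2.9× activity: 0.69 × 2.9 = 2.001.
The remaining 31% of clearance is unaffected.
CL_new/CL_old = 2.001 + 0.31 = 2.311.
Css,avg = (dose rate)/CL, so holding Css fixed requires dose ∝ CL: 400 × 2.311 = 924 mg.

924 mg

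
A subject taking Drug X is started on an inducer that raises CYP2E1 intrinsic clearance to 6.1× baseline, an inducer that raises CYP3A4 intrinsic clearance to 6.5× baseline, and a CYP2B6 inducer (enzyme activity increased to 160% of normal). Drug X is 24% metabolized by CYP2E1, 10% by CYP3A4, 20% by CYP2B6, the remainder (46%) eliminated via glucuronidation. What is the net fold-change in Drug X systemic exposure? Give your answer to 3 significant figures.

The CYP2E1 pathway (24% of clearance) increases to 6.1× activity: 0.24 × 6.1 = 1.464.
The CYP3A4 pathway (10% of clearance) rises to 6.5× activity: 0.1 × 6.5 = 0.65.
The CYP2B6 pathway (20% of clearance) increases to 1.6× activity: 0.2 × 1.6 = 0.32.
The remaining 46% of clearance is unaffected.
Relative clearance = 1.464 + 0.65 + 0.32 + 0.46 = 2.894.
Because systemic exposure varies inversely with clearance, the combined effect is 1 / 2.894 = 0.346.

0.346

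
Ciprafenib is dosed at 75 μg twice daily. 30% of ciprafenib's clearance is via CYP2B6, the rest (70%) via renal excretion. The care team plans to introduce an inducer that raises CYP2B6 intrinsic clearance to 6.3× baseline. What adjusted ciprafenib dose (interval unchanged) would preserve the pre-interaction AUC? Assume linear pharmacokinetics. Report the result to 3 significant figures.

The CYP2B6 pathway (30% of clearance) rises to 6.3× activity: 0.3 × 6.3 = 1.89.
Non-CYP routes (70%) are unchanged.
Relative clearance = 1.89 + 0.7 = 2.59.
Css,avg = (dose rate)/CL, so holding Css fixed requires dose ∝ CL: 75 × 2.59 = 194 μg.

194 μg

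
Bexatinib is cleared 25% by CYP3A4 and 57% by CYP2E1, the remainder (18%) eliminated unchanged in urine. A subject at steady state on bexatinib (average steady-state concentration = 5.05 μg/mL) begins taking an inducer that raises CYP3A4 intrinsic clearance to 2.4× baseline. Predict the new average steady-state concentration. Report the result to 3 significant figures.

The CYP3A4 pathway (25% of clearance) rises to 2.4× activity: 0.25 × 2.4 = 0.6.
CYP2E1 (57%) and the residual 18% are unaffected.
Relative clearance = 0.6 + 0.57 + 0.18 = 1.35.
Average steady-state concentration ∝ 1/CL, so new value = 5.05 / 1.35 = 3.74 μg/mL.

3.74 μg/mL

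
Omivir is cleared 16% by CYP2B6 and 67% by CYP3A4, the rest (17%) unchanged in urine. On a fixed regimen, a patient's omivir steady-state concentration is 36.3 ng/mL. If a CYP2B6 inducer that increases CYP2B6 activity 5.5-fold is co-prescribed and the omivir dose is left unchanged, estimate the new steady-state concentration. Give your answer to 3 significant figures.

21.1 ng/mL

CYP2B6: 0.16 × 5.5 = 0.88
CYP3A4: 0.67 (unchanged)
Other: 0.17 (unchanged)
New clearance relative to baseline: 0.88 + 0.67 + 0.17 = 1.72.
With dosing unchanged, steady-state concentration scales as 1/CL: 36.3 / 1.72 = 21.1 ng/mL.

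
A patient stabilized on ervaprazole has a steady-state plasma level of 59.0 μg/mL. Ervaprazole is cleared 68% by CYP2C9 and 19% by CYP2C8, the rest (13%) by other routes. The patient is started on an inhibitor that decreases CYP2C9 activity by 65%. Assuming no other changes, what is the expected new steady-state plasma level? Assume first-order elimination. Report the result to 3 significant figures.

106 μg/mL

The CYP2C9 pathway (68% of clearance) is reduced to 0.35× activity: 0.68 × 0.35 = 0.238.
CYP2C8 (19%) and the residual 13% are unaffected.
CL_new/CL_old = 0.238 + 0.19 + 0.13 = 0.558.
With dosing unchanged, steady-state plasma level scales as 1/CL: 59.0 / 0.558 = 106 μg/mL.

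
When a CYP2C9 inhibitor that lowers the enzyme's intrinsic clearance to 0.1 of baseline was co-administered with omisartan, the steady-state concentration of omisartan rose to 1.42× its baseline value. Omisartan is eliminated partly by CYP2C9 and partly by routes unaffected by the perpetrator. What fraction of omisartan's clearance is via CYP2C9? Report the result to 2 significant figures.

CL'/CL = 1 / 1.42 = 0.7042
0.1·fm + (1 − fm) = 0.7042
fm = (0.7042 − 1) / (0.1 − 1) = 0.33

0.33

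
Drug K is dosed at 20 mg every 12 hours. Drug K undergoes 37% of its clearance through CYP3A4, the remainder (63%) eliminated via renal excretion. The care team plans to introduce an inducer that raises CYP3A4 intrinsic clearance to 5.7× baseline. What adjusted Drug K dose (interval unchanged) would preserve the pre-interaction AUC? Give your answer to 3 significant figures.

The CYP3A4 pathway (37% of clearance) rises to 5.7× activity: 0.37 × 5.7 = 2.109.
Non-CYP routes (63%) are unchanged.
New clearance relative to baseline: 2.109 + 0.63 = 2.739.
Css,avg = (dose rate)/CL, so holding Css fixed requires dose ∝ CL: 20 × 2.739 = 54.8 mg.

54.8 mg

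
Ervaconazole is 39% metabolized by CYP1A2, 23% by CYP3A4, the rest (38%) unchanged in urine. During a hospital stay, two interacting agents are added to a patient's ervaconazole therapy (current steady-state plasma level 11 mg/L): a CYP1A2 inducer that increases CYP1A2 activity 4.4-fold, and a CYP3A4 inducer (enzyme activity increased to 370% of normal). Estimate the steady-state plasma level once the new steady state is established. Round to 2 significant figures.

CYP1A2: 0.39 × 4.4 = 1.716
CYP3A4: 0.23 × 3.7 = 0.851
Other: 0.38 (unchanged)
CL_new/CL_old = 1.716 + 0.851 + 0.38 = 2.947.
New steady-state plasma level = 11 / 2.947 = 3.7 mg/L (concentration scales inversely with clearance).

3.7 mg/L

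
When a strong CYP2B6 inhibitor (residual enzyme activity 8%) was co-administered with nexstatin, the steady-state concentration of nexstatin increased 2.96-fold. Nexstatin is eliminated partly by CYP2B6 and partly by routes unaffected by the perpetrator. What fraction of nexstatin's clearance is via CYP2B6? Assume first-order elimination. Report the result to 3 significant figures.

0.720

CL'/CL = 1 / 2.96 = 0.3378
0.08·fm + (1 − fm) = 0.3378
fm = (0.3378 − 1) / (0.08 − 1) = 0.720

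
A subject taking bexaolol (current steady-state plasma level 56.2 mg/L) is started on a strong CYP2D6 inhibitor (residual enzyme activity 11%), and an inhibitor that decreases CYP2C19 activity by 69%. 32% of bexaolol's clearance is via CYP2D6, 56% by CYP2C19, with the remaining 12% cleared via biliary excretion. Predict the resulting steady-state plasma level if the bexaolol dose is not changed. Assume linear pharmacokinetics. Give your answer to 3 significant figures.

CYP2D6: 0.32 × 0.11 = 0.0352
CYP2C19: 0.56 × 0.31 = 0.1736
Other: 0.12 (unchanged)
Relative clearance = 0.0352 + 0.1736 + 0.12 = 0.3288.
Steady-state plasma level ∝ 1/CL: new value = 56.2 / 0.3288 = 171 mg/L.

171 mg/L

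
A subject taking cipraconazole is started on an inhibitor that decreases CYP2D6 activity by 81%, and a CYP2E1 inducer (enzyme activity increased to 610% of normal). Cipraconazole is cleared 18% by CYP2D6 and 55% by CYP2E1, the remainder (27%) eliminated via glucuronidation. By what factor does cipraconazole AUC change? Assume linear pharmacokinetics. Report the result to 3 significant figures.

CYP2D6: 0.18 × 0.19 = 0.0342
CYP2E1: 0.55 × 6.1 = 3.355
Other: 0.27 (unchanged)
New clearance relative to baseline: 0.0342 + 3.355 + 0.27 = 3.6592.
AUC ∝ 1/CL: fold-change = 1 / 3.6592 = 0.273.

0.273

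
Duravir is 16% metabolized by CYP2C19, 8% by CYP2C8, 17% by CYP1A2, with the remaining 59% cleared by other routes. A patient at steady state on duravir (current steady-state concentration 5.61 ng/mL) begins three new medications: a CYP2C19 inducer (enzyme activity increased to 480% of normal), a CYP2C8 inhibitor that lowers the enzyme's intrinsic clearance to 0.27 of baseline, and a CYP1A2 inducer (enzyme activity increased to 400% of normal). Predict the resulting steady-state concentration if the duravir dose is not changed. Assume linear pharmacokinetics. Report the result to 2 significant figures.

The CYP2C19 pathway (16% of clearance) increases to 4.8× activity: 0.16 × 4.8 = 0.768.
The CYP2C8 pathway (8% of clearance) falls to 0.27× activity: 0.08 × 0.27 = 0.0216.
The CYP1A2 pathway (17% of clearance) rises to 4× activity: 0.17 × 4 = 0.68.
The remaining 59% of clearance is unaffected.
Relative clearance = 0.768 + 0.0216 + 0.68 + 0.59 = 2.0596.
Dividing the baseline by the relative clearance: 5.61 / 2.0596 = 2.7 ng/mL.

2.7 ng/mL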